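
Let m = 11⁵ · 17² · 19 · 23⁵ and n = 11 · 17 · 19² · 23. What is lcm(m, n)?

108145300203038197

max exponent per prime: 11⁵ · 17² · 19² · 23⁵ = 108145300203038197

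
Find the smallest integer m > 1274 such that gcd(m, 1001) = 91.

Multiples of 91 above 1274: 91·15, 91·16, … . Need the cofactor coprime to 1001/91 = 11.
Checking s = 15, 16, … the first with gcd(s, 11) = 1 is s = 15, giving 1365.

1365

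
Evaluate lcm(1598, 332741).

1598 = 2 · 17 · 47; 332741 = 17 · 23² · 37
max exponents: 2 · 17 · 23² · 37 · 47 = 31277654

31277654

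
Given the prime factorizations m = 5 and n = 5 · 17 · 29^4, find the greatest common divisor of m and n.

5

min exponent per shared prime: 5 = 5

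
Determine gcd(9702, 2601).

Euclid: 9702 = 3·2601 + 1899; 2601 = 1·1899 + 702; 1899 = 2·702 + 495; 702 = 1·495 + 207; 495 = 2·207 + 81; 207 = 2·81 + 45; 81 = 1·45 + 36; 45 = 1·36 + 9; 36 = 4·9 + 0. Last nonzero remainder: 9.

9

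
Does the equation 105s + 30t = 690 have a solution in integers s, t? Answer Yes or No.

gcd(105, 30): 105 = 3·30 + 15; 30 = 2·15 + 0 → 15
15 divides 690, so a solution exists.

Yes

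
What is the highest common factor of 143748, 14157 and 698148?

99

143748 = 2² · 3³ · 11³; 14157 = 3² · 11² · 13; 698148 = 2² · 3² · 11 · 41 · 43
gcd takes min exponent of each prime: 3² · 11 = 99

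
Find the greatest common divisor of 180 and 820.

20

Euclid: 820 = 4·180 + 100; 180 = 1·100 + 80; 100 = 1·80 + 20; 80 = 4·20 + 0. Last nonzero remainder: 20.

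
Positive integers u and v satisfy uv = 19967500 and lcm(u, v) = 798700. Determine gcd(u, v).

From gcd × lcm = uv: gcd = 19967500 / 798700 = 25.

25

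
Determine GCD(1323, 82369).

49

1323 = 3³ · 7²
82369 = 7² · 41²
Common: 7² = 49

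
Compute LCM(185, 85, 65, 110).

185 = 5 · 37; 85 = 5 · 17; 65 = 5 · 13; 110 = 2 · 5 · 11
lcm takes max exponent of each prime: 2 · 5 · 11 · 13 · 17 · 37 = 899470

899470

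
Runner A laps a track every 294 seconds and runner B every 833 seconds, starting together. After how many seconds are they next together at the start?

294 = 2 · 3 · 7²; 833 = 7² · 17
max exponents: 2 · 3 · 7² · 17 = 4998

4998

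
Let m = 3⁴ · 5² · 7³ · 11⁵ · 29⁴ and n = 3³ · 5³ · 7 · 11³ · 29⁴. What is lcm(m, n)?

max exponent per prime: 3⁴ · 5³ · 7³ · 11⁵ · 29⁴ = 395589330186521625

395589330186521625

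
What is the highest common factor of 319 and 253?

319 = 11 · 29
253 = 11 · 23
Common: 11 = 11

11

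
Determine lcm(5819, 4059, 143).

27913743

lcm(5819, 4059) = 5819·4059/gcd = 23619321/11 = 2147211
lcm(2147211, 143) = 2147211·143/gcd = 307051173/11 = 27913743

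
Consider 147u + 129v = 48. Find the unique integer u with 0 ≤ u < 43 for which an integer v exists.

17

Euclid: 147 = 1·129 + 18; 129 = 7·18 + 3; 18 = 6·3 + 0 → gcd = 3; 48 = 3·16.
Back-substitution yields 147·(-7) + 129·(8) = 3, so one solution is u = -7·16 = -112, v = 8·16 = 128.
Solutions in u differ by 129/3 = 43; the one in [0, 43) is -112 mod 43 = 17.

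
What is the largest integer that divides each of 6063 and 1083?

3

6063 = 3 · 43 · 47
1083 = 3 · 19²
Common: 3 = 3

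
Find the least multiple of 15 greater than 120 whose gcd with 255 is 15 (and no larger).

gcd(a, 255) = 15 forces 15 | a; write a = 15s. Then gcd(15s, 15·17) = 15·gcd(s, 17), so need gcd(s, 17) = 1.
15s > 120 gives s ≥ 9. The least s ≥ 9 coprime to 17 is 9, so a = 15·9 = 135.

135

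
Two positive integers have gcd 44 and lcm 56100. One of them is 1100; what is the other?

p·q = gcd·lcm = 44·56100 = 2468400, so q = 2468400/1100 = 2244.

2244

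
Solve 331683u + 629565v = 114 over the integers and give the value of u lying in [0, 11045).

3483

Euclid: 629565 = 1·331683 + 297882; 331683 = 1·297882 + 33801; 297882 = 8·33801 + 27474; 33801 = 1·27474 + 6327; 27474 = 4·6327 + 2166; 6327 = 2·2166 + 1995; 2166 = 1·1995 + 171; 1995 = 11·171 + 114; 171 = 1·114 + 57; 114 = 2·57 + 0 → gcd = 57; 114 = 57·2.
Back-substitution yields 331683·(-3781) + 629565·(1992) = 57, so one solution is u = -3781·2 = -7562, v = 1992·2 = 3984.
Solutions in u differ by 629565/57 = 11045; the one in [0, 11045) is -7562 mod 11045 = 3483.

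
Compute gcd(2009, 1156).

2009 = 7² · 41
1156 = 2² · 17²
Common: 1 = 1

1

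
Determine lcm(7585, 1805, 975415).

7585 = 5 · 37 · 41; 1805 = 5 · 19²; 975415 = 5 · 7 · 29 · 31²
lcm takes max exponent of each prime: 5 · 7 · 19² · 29 · 31² · 37 · 41 = 534173344355

534173344355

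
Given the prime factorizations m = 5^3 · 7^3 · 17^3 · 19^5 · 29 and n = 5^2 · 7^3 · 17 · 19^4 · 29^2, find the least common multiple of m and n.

438646731612147625

max exponent per prime: 5^3 · 7^3 · 17^3 · 19^5 · 29^2 = 438646731612147625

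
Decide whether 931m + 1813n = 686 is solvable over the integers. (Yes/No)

By Bézout, 931m + 1813n = 686 has integer solutions iff gcd(931, 1813) | 686.
Euclid: 1813 = 1·931 + 882; 931 = 1·882 + 49; 882 = 18·49 + 0. gcd = 49; 686 mod 49 = 0. Yes.

Yes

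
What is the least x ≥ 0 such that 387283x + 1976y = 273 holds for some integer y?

131

gcd(387283, 1976) = 13 (Euclid: 387283 = 195·1976 + 1963; 1976 = 1·1963 + 13; 1963 = 151·13 + 0), and 13 | 273.
Extended Euclid: 387283·(-1) + 1976·(196) = 13. Scale by 21: x₀ = -21.
General solution x = x₀ + 152t; reducing mod 152 gives x = 131 (and y = -25675).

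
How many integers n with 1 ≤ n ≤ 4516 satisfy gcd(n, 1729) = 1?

1729 = 7·13·19. Inclusion–exclusion on these primes:
4516 − ⌊4516/7⌋ − ⌊4516/13⌋ − ⌊4516/19⌋ + ⌊4516/91⌋ + ⌊4516/133⌋ + ⌊4516/247⌋ − ⌊4516/1729⌋ = 3385

3385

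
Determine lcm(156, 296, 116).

334776

156 = 2² · 3 · 13; 296 = 2³ · 37; 116 = 2² · 29
lcm takes max exponent of each prime: 2³ · 3 · 13 · 29 · 37 = 334776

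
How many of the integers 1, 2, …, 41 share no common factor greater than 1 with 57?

26

57 = 3·19. Inclusion–exclusion on these primes:
41 − ⌊41/3⌋ − ⌊41/19⌋ + ⌊41/57⌋ = 26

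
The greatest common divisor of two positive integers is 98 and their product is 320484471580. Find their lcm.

For any two positive integers, gcd × lcm equals their product. Hence lcm = 320484471580 / 98 = 3270249710.

3270249710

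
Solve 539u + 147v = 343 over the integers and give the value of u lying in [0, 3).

gcd(539, 147) = 49 (Euclid: 539 = 3·147 + 98; 147 = 1·98 + 49; 98 = 2·49 + 0), and 49 | 343.
Extended Euclid: 539·(-1) + 147·(4) = 49. Scale by 7: u₀ = -7.
General solution u = u₀ + 3t; reducing mod 3 gives u = 2 (and v = -5).

2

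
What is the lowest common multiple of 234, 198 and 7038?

234 = 2 · 3² · 13; 198 = 2 · 3² · 11; 7038 = 2 · 3² · 17 · 23
lcm takes max exponent of each prime: 2 · 3² · 11 · 13 · 17 · 23 = 1006434

1006434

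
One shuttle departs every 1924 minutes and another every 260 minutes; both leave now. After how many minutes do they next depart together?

9620

1924 = 2² · 13 · 37; 260 = 2² · 5 · 13
max exponents: 2² · 5 · 13 · 37 = 9620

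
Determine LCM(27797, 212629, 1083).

49117299

27797 = 7 · 11 · 19²; 212629 = 19³ · 31; 1083 = 3 · 19²
lcm takes max exponent of each prime: 3 · 7 · 11 · 19³ · 31 = 49117299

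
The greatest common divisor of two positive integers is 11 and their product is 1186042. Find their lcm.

Since gcd(u,v)·lcm(u,v) = uv, lcm = 1186042/11 = 107822.

107822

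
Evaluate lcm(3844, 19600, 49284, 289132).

16774963567210800

3844 = 2² · 31²; 19600 = 2⁴ · 5² · 7²; 49284 = 2² · 3² · 37²; 289132 = 2² · 41² · 43
lcm takes max exponent of each prime: 2⁴ · 3² · 5² · 7² · 31² · 37² · 41² · 43 = 16774963567210800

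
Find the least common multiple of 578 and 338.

97682

gcd first: 578 = 1·338 + 240; 338 = 1·240 + 98; 240 = 2·98 + 44; 98 = 2·44 + 10; 44 = 4·10 + 4; 10 = 2·4 + 2; 4 = 2·2 + 0 → gcd = 2
lcm = 578·338/gcd = 195364/2 = 97682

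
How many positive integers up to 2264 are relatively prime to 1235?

1584

1235 = 5·13·19. Inclusion–exclusion on these primes:
2264 − ⌊2264/5⌋ − ⌊2264/13⌋ − ⌊2264/19⌋ + ⌊2264/65⌋ + ⌊2264/95⌋ + ⌊2264/247⌋ − ⌊2264/1235⌋ = 1584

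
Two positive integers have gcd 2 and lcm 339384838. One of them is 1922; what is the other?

353158

a·b = gcd·lcm = 2·339384838 = 678769676, so b = 678769676/1922 = 353158.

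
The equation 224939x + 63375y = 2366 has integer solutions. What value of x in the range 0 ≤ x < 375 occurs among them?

244

gcd(224939, 63375) = 169 (Euclid: 224939 = 3·63375 + 34814; 63375 = 1·34814 + 28561; 34814 = 1·28561 + 6253; 28561 = 4·6253 + 3549; 6253 = 1·3549 + 2704; 3549 = 1·2704 + 845; 2704 = 3·845 + 169; 845 = 5·169 + 0), and 169 | 2366.
Extended Euclid: 224939·(71) + 63375·(-252) = 169. Scale by 14: x₀ = 994.
General solution x = x₀ + 375t; reducing mod 375 gives x = 244 (and y = -866).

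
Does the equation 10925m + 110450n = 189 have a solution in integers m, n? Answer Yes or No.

By Bézout, 10925m + 110450n = 189 has integer solutions iff gcd(10925, 110450) | 189.
Euclid: 110450 = 10·10925 + 1200; 10925 = 9·1200 + 125; 1200 = 9·125 + 75; 125 = 1·75 + 50; 75 = 1·50 + 25; 50 = 2·25 + 0. gcd = 25; 189 mod 25 = 14. No.

No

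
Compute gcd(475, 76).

475 = 5² · 19
76 = 2² · 19
Common: 19 = 19

19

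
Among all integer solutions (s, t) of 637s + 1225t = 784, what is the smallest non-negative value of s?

7

Euclid: 1225 = 1·637 + 588; 637 = 1·588 + 49; 588 = 12·49 + 0 → gcd = 49; 784 = 49·16.
Back-substitution yields 637·(2) + 1225·(-1) = 49, so one solution is s = 2·16 = 32, t = -1·16 = -16.
Solutions in s differ by 1225/49 = 25; the one in [0, 25) is 32 mod 25 = 7.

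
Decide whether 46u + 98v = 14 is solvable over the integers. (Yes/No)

By Bézout, 46u + 98v = 14 has integer solutions iff gcd(46, 98) | 14.
Euclid: 98 = 2·46 + 6; 46 = 7·6 + 4; 6 = 1·4 + 2; 4 = 2·2 + 0. gcd = 2; 14 mod 2 = 0. Yes.

Yes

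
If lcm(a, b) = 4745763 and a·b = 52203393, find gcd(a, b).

11

gcd·lcm = product, so gcd = 52203393/4745763 = 11.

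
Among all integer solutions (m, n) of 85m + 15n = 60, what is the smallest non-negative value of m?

Euclid: 85 = 5·15 + 10; 15 = 1·10 + 5; 10 = 2·5 + 0 → gcd = 5; 60 = 5·12.
Back-substitution yields 85·(-1) + 15·(6) = 5, so one solution is m = -1·12 = -12, n = 6·12 = 72.
Solutions in m differ by 15/5 = 3; the one in [0, 3) is -12 mod 3 = 0.

0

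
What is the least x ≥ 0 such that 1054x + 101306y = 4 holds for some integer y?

9131

Euclid: 101306 = 96·1054 + 122; 1054 = 8·122 + 78; 122 = 1·78 + 44; 78 = 1·44 + 34; 44 = 1·34 + 10; 34 = 3·10 + 4; 10 = 2·4 + 2; 4 = 2·2 + 0 → gcd = 2; 4 = 2·2.
Back-substitution yields 1054·(-20761) + 101306·(216) = 2, so one solution is x = -20761·2 = -41522, y = 216·2 = 432.
Solutions in x differ by 101306/2 = 50653; the one in [0, 50653) is -41522 mod 50653 = 9131.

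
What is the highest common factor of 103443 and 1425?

3

103443 = 3 · 29² · 41
1425 = 3 · 5² · 19
Common: 3 = 3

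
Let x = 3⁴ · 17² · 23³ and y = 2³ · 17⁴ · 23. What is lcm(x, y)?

658497604536

max exponent per prime: 2³ · 3⁴ · 17⁴ · 23³ = 658497604536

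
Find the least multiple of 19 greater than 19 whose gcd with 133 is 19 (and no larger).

gcd(t, 133) = 19 forces 19 | t; write t = 19s. Then gcd(19s, 19·7) = 19·gcd(s, 7), so need gcd(s, 7) = 1.
19s > 19 gives s ≥ 2. The least s ≥ 2 coprime to 7 is 2, so t = 19·2 = 38.

38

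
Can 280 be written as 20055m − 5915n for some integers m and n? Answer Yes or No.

Yes

gcd(20055, 5915): 20055 = 3·5915 + 2310; 5915 = 2·2310 + 1295; 2310 = 1·1295 + 1015; 1295 = 1·1015 + 280; 1015 = 3·280 + 175; 280 = 1·175 + 105; 175 = 1·105 + 70; 105 = 1·70 + 35; 70 = 2·35 + 0 → 35
35 divides 280, so a solution exists.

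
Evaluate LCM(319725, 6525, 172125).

lcm(319725, 6525) = 319725·6525/gcd = 2086205625/6525 = 319725
lcm(319725, 172125) = 319725·172125/gcd = 55032665625/225 = 244589625

244589625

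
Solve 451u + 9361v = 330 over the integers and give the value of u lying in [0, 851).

gcd(451, 9361) = 11 (Euclid: 9361 = 20·451 + 341; 451 = 1·341 + 110; 341 = 3·110 + 11; 110 = 10·11 + 0), and 11 | 330.
Extended Euclid: 451·(-83) + 9361·(4) = 11. Scale by 30: u₀ = -2490.
General solution u = u₀ + 851t; reducing mod 851 gives u = 63 (and v = -3).

63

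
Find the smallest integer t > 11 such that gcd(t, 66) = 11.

55

Multiples of 11 above 11: 11·2, 11·3, … . Need the cofactor coprime to 66/11 = 6.
Checking s = 2, 3, … the first with gcd(s, 6) = 1 is s = 5, giving 55.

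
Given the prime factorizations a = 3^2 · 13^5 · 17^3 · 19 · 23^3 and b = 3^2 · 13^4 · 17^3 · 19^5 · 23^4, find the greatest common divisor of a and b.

291944159787501

min exponent per shared prime: 3^2 · 13^4 · 17^3 · 19 · 23^3 = 291944159787501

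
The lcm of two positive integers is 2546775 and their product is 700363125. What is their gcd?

gcd·lcm = product, so gcd = 700363125/2546775 = 275.

275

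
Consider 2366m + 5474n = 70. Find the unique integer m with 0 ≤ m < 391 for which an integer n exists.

gcd(2366, 5474) = 14 (Euclid: 5474 = 2·2366 + 742; 2366 = 3·742 + 140; 742 = 5·140 + 42; 140 = 3·42 + 14; 42 = 3·14 + 0), and 14 | 70.
Extended Euclid: 2366·(118) + 5474·(-51) = 14. Scale by 5: m₀ = 590.
General solution m = m₀ + 391t; reducing mod 391 gives m = 199 (and n = -86).

199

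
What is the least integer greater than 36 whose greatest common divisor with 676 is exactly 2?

38

Multiples of 2 above 36: 2·19, 2·20, … . Need the cofactor coprime to 676/2 = 338.
Checking s = 19, 20, … the first with gcd(s, 338) = 1 is s = 19, giving 38.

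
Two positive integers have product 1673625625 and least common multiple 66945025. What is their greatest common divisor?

25

From gcd × lcm = pq: gcd = 1673625625 / 66945025 = 25.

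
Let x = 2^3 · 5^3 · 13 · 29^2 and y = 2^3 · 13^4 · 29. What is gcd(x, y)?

min exponent per shared prime: 2^3 · 13 · 29 = 3016

3016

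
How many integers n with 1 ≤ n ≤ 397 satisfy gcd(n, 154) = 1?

Prime factors of 154: 2, 7, 11. Count integers ≤ 397 divisible by none of them.
By inclusion–exclusion: 397 − ⌊397/2⌋ − ⌊397/7⌋ − ⌊397/11⌋ + ⌊397/14⌋ + ⌊397/22⌋ + ⌊397/77⌋ − ⌊397/154⌋ = 156.

156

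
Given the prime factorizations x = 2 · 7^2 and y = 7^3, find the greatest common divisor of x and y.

49

min exponent per shared prime: 7^2 = 49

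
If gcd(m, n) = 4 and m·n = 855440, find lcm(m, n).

gcd·lcm = product, so lcm = 855440/4 = 213860.

213860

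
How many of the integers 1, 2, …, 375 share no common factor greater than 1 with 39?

231

39 = 3·13. Inclusion–exclusion on these primes:
375 − ⌊375/3⌋ − ⌊375/13⌋ + ⌊375/39⌋ = 231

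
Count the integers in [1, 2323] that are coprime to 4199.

Prime factors of 4199: 13, 17, 19. Count integers ≤ 2323 divisible by none of them.
By inclusion–exclusion: 2323 − ⌊2323/13⌋ − ⌊2323/17⌋ − ⌊2323/19⌋ + ⌊2323/221⌋ + ⌊2323/247⌋ + ⌊2323/323⌋ − ⌊2323/4199⌋ = 1913.

1913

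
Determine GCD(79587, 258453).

Euclid: 258453 = 3·79587 + 19692; 79587 = 4·19692 + 819; 19692 = 24·819 + 36; 819 = 22·36 + 27; 36 = 1·27 + 9; 27 = 3·9 + 0. Last nonzero remainder: 9.

9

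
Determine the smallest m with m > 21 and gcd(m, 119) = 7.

28

Multiples of 7 above 21: 7·4, 7·5, … . Need the cofactor coprime to 119/7 = 17.
Checking s = 4, 5, … the first with gcd(s, 17) = 1 is s = 4, giving 28.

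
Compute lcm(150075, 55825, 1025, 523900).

150075 = 3² · 5² · 23 · 29; 55825 = 5² · 7 · 11 · 29; 1025 = 5² · 41; 523900 = 2² · 5² · 13² · 31
lcm takes max exponent of each prime: 2² · 3² · 5² · 7 · 11 · 13² · 23 · 29 · 31 · 41 = 9928675656900

9928675656900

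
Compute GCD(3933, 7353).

Euclid: 7353 = 1·3933 + 3420; 3933 = 1·3420 + 513; 3420 = 6·513 + 342; 513 = 1·342 + 171; 342 = 2·171 + 0. Last nonzero remainder: 171.

171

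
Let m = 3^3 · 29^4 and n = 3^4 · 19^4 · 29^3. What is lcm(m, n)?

max exponent per prime: 3^4 · 19^4 · 29^4 = 7466058943281

7466058943281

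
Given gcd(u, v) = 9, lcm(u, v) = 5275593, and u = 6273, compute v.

Using uv = gcd(u,v)·lcm(u,v) = 9·5275593 = 47480337, we get v = 47480337/6273 = 7569.

7569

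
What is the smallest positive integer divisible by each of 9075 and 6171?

9075 = 3 · 5² · 11²; 6171 = 3 · 11² · 17
max exponents: 3 · 5² · 11² · 17 = 154275

154275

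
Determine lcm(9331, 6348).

59233188

9331 = 7 · 31 · 43; 6348 = 2² · 3 · 23²
max exponents: 2² · 3 · 7 · 23² · 31 · 43 = 59233188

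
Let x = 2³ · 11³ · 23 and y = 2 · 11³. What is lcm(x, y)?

max exponent per prime: 2³ · 11³ · 23 = 244904

244904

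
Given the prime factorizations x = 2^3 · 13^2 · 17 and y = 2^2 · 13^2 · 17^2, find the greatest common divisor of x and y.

min exponent per shared prime: 2^2 · 13^2 · 17 = 11492

11492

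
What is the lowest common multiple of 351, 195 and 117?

1755

351 = 3³ · 13; 195 = 3 · 5 · 13; 117 = 3² · 13
lcm takes max exponent of each prime: 3³ · 5 · 13 = 1755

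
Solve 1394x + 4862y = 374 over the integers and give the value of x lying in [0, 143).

77

Euclid: 4862 = 3·1394 + 680; 1394 = 2·680 + 34; 680 = 20·34 + 0 → gcd = 34; 374 = 34·11.
Back-substitution yields 1394·(7) + 4862·(-2) = 34, so one solution is x = 7·11 = 77, y = -2·11 = -22.
Solutions in x differ by 4862/34 = 143; the one in [0, 143) is 77 mod 143 = 77.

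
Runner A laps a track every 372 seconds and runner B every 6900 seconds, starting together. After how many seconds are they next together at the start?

gcd first: 6900 = 18·372 + 204; 372 = 1·204 + 168; 204 = 1·168 + 36; 168 = 4·36 + 24; 36 = 1·24 + 12; 24 = 2·12 + 0 → gcd = 12
lcm = 372·6900/gcd = 2566800/12 = 213900

213900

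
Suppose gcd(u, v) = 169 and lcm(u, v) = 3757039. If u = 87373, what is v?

7267

u·v = gcd·lcm = 169·3757039 = 634939591, so v = 634939591/87373 = 7267.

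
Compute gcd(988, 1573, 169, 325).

988 = 2² · 13 · 19; 1573 = 11² · 13; 169 = 13²; 325 = 5² · 13
gcd takes min exponent of each prime: 13 = 13

13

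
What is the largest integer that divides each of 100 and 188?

4

100 = 2² · 5²
188 = 2² · 47
Common: 2² = 4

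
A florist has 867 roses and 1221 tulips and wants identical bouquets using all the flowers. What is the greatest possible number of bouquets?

3

867 = 3 · 17²
1221 = 3 · 11 · 37
Common: 3 = 3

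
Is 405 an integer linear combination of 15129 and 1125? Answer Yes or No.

Yes

By Bézout, 15129s − 1125t = 405 has integer solutions iff gcd(15129, 1125) | 405.
Euclid: 15129 = 13·1125 + 504; 1125 = 2·504 + 117; 504 = 4·117 + 36; 117 = 3·36 + 9; 36 = 4·9 + 0. gcd = 9; 405 mod 9 = 0. Yes.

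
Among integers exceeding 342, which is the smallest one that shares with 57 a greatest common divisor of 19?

57 = 19·3. Any a with gcd(a, 57) = 19 is a multiple of 19, say 19s, with s coprime to 3.
Need s > 342/19, so s ≥ 19. First s ≥ 19 with gcd(s, 3) = 1 is s = 19. Thus a = 19·19 = 361.

361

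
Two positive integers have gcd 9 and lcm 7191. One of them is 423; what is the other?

m·n = gcd·lcm = 9·7191 = 64719, so n = 64719/423 = 153.

153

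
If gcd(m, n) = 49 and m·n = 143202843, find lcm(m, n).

Since gcd(m,n)·lcm(m,n) = mn, lcm = 143202843/49 = 2922507.

2922507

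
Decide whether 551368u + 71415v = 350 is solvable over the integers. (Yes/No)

gcd(551368, 71415): 551368 = 7·71415 + 51463; 71415 = 1·51463 + 19952; 51463 = 2·19952 + 11559; 19952 = 1·11559 + 8393; 11559 = 1·8393 + 3166; 8393 = 2·3166 + 2061; 3166 = 1·2061 + 1105; 2061 = 1·1105 + 956; 1105 = 1·956 + 149; 956 = 6·149 + 62; 149 = 2·62 + 25; 62 = 2·25 + 12; 25 = 2·12 + 1; 12 = 12·1 + 0 → 1
1 divides 350, so a solution exists.

Yes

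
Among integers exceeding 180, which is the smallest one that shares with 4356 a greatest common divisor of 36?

216

4356 = 36·121. Any x with gcd(x, 4356) = 36 is a multiple of 36, say 36s, with s coprime to 121.
Need s > 180/36, so s ≥ 6. First s ≥ 6 with gcd(s, 121) = 1 is s = 6. Thus x = 36·6 = 216.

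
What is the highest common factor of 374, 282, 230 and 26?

374 = 2 · 11 · 17; 282 = 2 · 3 · 47; 230 = 2 · 5 · 23; 26 = 2 · 13
gcd takes min exponent of each prime: 2 = 2

2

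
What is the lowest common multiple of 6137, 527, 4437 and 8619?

8391604923

6137 = 17 · 19²; 527 = 17 · 31; 4437 = 3² · 17 · 29; 8619 = 3 · 13² · 17
lcm takes max exponent of each prime: 3² · 13² · 17 · 19² · 29 · 31 = 8391604923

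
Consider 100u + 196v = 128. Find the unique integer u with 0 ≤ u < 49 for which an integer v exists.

15

Reduce mod 196: 100u ≡ 128 (mod 196). With g = gcd(100, 196) = 4 dividing 128, divide through: 25u ≡ 32 (mod 49).
Since gcd(25, 49) = 1, u ≡ 32·(25)⁻¹ ≡ 15 (mod 49). Smallest non-negative: 15.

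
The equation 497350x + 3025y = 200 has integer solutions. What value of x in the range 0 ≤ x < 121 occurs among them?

gcd(497350, 3025) = 25 (Euclid: 497350 = 164·3025 + 1250; 3025 = 2·1250 + 525; 1250 = 2·525 + 200; 525 = 2·200 + 125; 200 = 1·125 + 75; 125 = 1·75 + 50; 75 = 1·50 + 25; 50 = 2·25 + 0), and 25 | 200.
Extended Euclid: 497350·(46) + 3025·(-7563) = 25. Scale by 8: x₀ = 368.
General solution x = x₀ + 121t; reducing mod 121 gives x = 5 (and y = -822).

5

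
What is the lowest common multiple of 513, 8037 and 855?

120555

513 = 3³ · 19; 8037 = 3² · 19 · 47; 855 = 3² · 5 · 19
lcm takes max exponent of each prime: 3³ · 5 · 19 · 47 = 120555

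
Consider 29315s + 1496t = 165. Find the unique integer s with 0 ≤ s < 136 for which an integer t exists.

gcd(29315, 1496) = 11 (Euclid: 29315 = 19·1496 + 891; 1496 = 1·891 + 605; 891 = 1·605 + 286; 605 = 2·286 + 33; 286 = 8·33 + 22; 33 = 1·22 + 11; 22 = 2·11 + 0), and 11 | 165.
Extended Euclid: 29315·(-47) + 1496·(921) = 11. Scale by 15: s₀ = -705.
General solution s = s₀ + 136k; reducing mod 136 gives s = 111 (and t = -2175).

111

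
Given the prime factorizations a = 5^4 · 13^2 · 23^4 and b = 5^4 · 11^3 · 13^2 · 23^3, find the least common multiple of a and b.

max exponent per prime: 5^4 · 11^3 · 13^2 · 23^4 = 39341971686875

39341971686875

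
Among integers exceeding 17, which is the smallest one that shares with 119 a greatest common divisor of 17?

Multiples of 17 above 17: 17·2, 17·3, … . Need the cofactor coprime to 119/17 = 7.
Checking s = 2, 3, … the first with gcd(s, 7) = 1 is s = 2, giving 34.

34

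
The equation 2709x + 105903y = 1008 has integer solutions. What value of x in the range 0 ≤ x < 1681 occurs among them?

gcd(2709, 105903) = 63 (Euclid: 105903 = 39·2709 + 252; 2709 = 10·252 + 189; 252 = 1·189 + 63; 189 = 3·63 + 0), and 63 | 1008.
Extended Euclid: 2709·(-430) + 105903·(11) = 63. Scale by 16: x₀ = -6880.
General solution x = x₀ + 1681t; reducing mod 1681 gives x = 1525 (and y = -39).

1525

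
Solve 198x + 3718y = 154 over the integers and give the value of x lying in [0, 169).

Euclid: 3718 = 18·198 + 154; 198 = 1·154 + 44; 154 = 3·44 + 22; 44 = 2·22 + 0 → gcd = 22; 154 = 22·7.
Back-substitution yields 198·(-75) + 3718·(4) = 22, so one solution is x = -75·7 = -525, y = 4·7 = 28.
Solutions in x differ by 3718/22 = 169; the one in [0, 169) is -525 mod 169 = 151.

151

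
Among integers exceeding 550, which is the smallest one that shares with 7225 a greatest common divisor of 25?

Multiples of 25 above 550: 25·23, 25·24, … . Need the cofactor coprime to 7225/25 = 289.
Checking s = 23, 24, … the first with gcd(s, 289) = 1 is s = 23, giving 575.

575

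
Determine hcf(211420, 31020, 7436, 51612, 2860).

gcd(211420, 31020): 211420 = 6·31020 + 25300; 31020 = 1·25300 + 5720; 25300 = 4·5720 + 2420; 5720 = 2·2420 + 880; 2420 = 2·880 + 660; 880 = 1·660 + 220; 660 = 3·220 + 0 → 220
gcd(220, 7436): 7436 = 33·220 + 176; 220 = 1·176 + 44; 176 = 4·44 + 0 → 44
gcd(44, 51612): 51612 = 1173·44 + 0 → 44
gcd(44, 2860): 2860 = 65·44 + 0 → 44

44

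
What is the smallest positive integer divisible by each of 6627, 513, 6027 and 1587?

1204338832137

6627 = 3 · 47²; 513 = 3³ · 19; 6027 = 3 · 7² · 41; 1587 = 3 · 23²
lcm takes max exponent of each prime: 3³ · 7² · 19 · 23² · 41 · 47² = 1204338832137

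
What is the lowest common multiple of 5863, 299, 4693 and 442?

1655136626

5863 = 11 · 13 · 41; 299 = 13 · 23; 4693 = 13 · 19²; 442 = 2 · 13 · 17
lcm takes max exponent of each prime: 2 · 11 · 13 · 17 · 19² · 23 · 41 = 1655136626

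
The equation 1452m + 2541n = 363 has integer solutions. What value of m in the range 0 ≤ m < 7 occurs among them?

gcd(1452, 2541) = 363 (Euclid: 2541 = 1·1452 + 1089; 1452 = 1·1089 + 363; 1089 = 3·363 + 0), and 363 | 363.
Extended Euclid: 1452·(2) + 2541·(-1) = 363. Scale by 1: m₀ = 2.
General solution m = m₀ + 7t; reducing mod 7 gives m = 2 (and n = -1).

2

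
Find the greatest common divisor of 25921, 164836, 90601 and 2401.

25921 = 7² · 23²; 164836 = 2² · 7² · 29²; 90601 = 7² · 43²; 2401 = 7⁴
gcd takes min exponent of each prime: 7² = 49

49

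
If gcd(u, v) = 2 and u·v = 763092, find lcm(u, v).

381546

Since gcd(u,v)·lcm(u,v) = uv, lcm = 763092/2 = 381546.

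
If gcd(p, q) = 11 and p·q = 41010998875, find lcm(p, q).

Since gcd(p,q)·lcm(p,q) = pq, lcm = 41010998875/11 = 3728272625.

3728272625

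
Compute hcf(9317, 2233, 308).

77

9317 = 7 · 11³; 2233 = 7 · 11 · 29; 308 = 2² · 7 · 11
gcd takes min exponent of each prime: 7 · 11 = 77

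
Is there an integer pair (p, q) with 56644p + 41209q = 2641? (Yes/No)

No

gcd(56644, 41209): 56644 = 1·41209 + 15435; 41209 = 2·15435 + 10339; 15435 = 1·10339 + 5096; 10339 = 2·5096 + 147; 5096 = 34·147 + 98; 147 = 1·98 + 49; 98 = 2·49 + 0 → 49
49 does not divide 2641, so a solution does not exist.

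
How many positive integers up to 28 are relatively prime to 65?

21

65 = 5·13. Inclusion–exclusion on these primes:
28 − ⌊28/5⌋ − ⌊28/13⌋ + ⌊28/65⌋ = 21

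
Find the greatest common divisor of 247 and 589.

19

Euclid: 589 = 2·247 + 95; 247 = 2·95 + 57; 95 = 1·57 + 38; 57 = 1·38 + 19; 38 = 2·19 + 0. Last nonzero remainder: 19.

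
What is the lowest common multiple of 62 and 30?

930

gcd first: 62 = 2·30 + 2; 30 = 15·2 + 0 → gcd = 2
lcm = 62·30/gcd = 1860/2 = 930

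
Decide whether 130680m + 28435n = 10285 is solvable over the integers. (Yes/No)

gcd(130680, 28435): 130680 = 4·28435 + 16940; 28435 = 1·16940 + 11495; 16940 = 1·11495 + 5445; 11495 = 2·5445 + 605; 5445 = 9·605 + 0 → 605
605 divides 10285, so a solution exists.

Yes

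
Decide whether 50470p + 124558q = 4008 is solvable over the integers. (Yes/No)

gcd(50470, 124558): 124558 = 2·50470 + 23618; 50470 = 2·23618 + 3234; 23618 = 7·3234 + 980; 3234 = 3·980 + 294; 980 = 3·294 + 98; 294 = 3·98 + 0 → 98
98 does not divide 4008, so a solution does not exist.

No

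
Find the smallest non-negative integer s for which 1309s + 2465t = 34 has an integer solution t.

Euclid: 2465 = 1·1309 + 1156; 1309 = 1·1156 + 153; 1156 = 7·153 + 85; 153 = 1·85 + 68; 85 = 1·68 + 17; 68 = 4·17 + 0 → gcd = 17; 34 = 17·2.
Back-substitution yields 1309·(-32) + 2465·(17) = 17, so one solution is s = -32·2 = -64, t = 17·2 = 34.
Solutions in s differ by 2465/17 = 145; the one in [0, 145) is -64 mod 145 = 81.

81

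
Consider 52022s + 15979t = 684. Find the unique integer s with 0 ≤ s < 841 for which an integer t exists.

583

Reduce mod 15979: 52022s ≡ 684 (mod 15979). With g = gcd(52022, 15979) = 19 dividing 684, divide through: 2738s ≡ 36 (mod 841).
Since gcd(2738, 841) = 1, s ≡ 36·(2738)⁻¹ ≡ 583 (mod 841). Smallest non-negative: 583.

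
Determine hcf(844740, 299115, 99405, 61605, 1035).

45

844740 = 2² · 3² · 5 · 13 · 19²; 299115 = 3² · 5 · 17² · 23; 99405 = 3² · 5 · 47²; 61605 = 3² · 5 · 37²; 1035 = 3² · 5 · 23
gcd takes min exponent of each prime: 3² · 5 = 45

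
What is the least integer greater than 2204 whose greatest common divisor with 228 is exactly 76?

2356

228 = 76·3. Any t with gcd(t, 228) = 76 is a multiple of 76, say 76s, with s coprime to 3.
Need s > 2204/76, so s ≥ 30. First s ≥ 30 with gcd(s, 3) = 1 is s = 31. Thus t = 76·31 = 2356.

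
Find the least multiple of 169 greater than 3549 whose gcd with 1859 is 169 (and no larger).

1859 = 169·11. Any k with gcd(k, 1859) = 169 is a multiple of 169, say 169s, with s coprime to 11.
Need s > 3549/169, so s ≥ 22. First s ≥ 22 with gcd(s, 11) = 1 is s = 23. Thus k = 169·23 = 3887.

3887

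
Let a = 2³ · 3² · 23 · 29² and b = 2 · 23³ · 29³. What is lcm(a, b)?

21365349336

max exponent per prime: 2³ · 3² · 23³ · 29³ = 21365349336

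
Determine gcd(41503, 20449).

121

Euclid: 41503 = 2·20449 + 605; 20449 = 33·605 + 484; 605 = 1·484 + 121; 484 = 4·121 + 0. Last nonzero remainder: 121.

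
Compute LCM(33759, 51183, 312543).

lcm(33759, 51183) = 33759·51183/gcd = 1727886897/1089 = 1586673
lcm(1586673, 312543) = 1586673·312543/gcd = 495903539439/1089 = 455375151

455375151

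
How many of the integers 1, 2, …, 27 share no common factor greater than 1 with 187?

24

Prime factors of 187: 11, 17. Count integers ≤ 27 divisible by none of them.
By inclusion–exclusion: 27 − ⌊27/11⌋ − ⌊27/17⌋ + ⌊27/187⌋ = 24.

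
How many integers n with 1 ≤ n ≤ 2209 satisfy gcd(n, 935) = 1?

935 = 5·11·17. Inclusion–exclusion on these primes:
2209 − ⌊2209/5⌋ − ⌊2209/11⌋ − ⌊2209/17⌋ + ⌊2209/55⌋ + ⌊2209/85⌋ + ⌊2209/187⌋ − ⌊2209/935⌋ = 1513

1513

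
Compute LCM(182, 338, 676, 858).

182 = 2 · 7 · 13; 338 = 2 · 13²; 676 = 2² · 13²; 858 = 2 · 3 · 11 · 13
lcm takes max exponent of each prime: 2² · 3 · 7 · 11 · 13² = 156156

156156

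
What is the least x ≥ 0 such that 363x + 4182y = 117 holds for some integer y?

657

Reduce mod 4182: 363x ≡ 117 (mod 4182). With g = gcd(363, 4182) = 3 dividing 117, divide through: 121x ≡ 39 (mod 1394).
Since gcd(121, 1394) = 1, x ≡ 39·(121)⁻¹ ≡ 657 (mod 1394). Smallest non-negative: 657.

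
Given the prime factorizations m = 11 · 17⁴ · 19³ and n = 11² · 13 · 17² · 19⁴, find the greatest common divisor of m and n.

21804761

min exponent per shared prime: 11 · 17² · 19³ = 21804761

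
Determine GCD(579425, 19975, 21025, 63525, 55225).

25

gcd(579425, 19975): 579425 = 29·19975 + 150; 19975 = 133·150 + 25; 150 = 6·25 + 0 → 25
gcd(25, 21025): 21025 = 841·25 + 0 → 25
gcd(25, 63525): 63525 = 2541·25 + 0 → 25
gcd(25, 55225): 55225 = 2209·25 + 0 → 25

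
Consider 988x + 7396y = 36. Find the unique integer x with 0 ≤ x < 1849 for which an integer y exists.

Reduce mod 7396: 988x ≡ 36 (mod 7396). With g = gcd(988, 7396) = 4 dividing 36, divide through: 247x ≡ 9 (mod 1849).
Since gcd(247, 1849) = 1, x ≡ 9·(247)⁻¹ ≡ 1340 (mod 1849). Smallest non-negative: 1340.

1340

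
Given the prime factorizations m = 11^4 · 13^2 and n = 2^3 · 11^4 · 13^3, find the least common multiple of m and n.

max exponent per prime: 2^3 · 11^4 · 13^3 = 257330216

257330216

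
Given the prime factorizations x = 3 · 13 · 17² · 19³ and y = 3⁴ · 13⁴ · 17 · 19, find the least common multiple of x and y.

4585820735691

max exponent per prime: 3⁴ · 13⁴ · 17² · 19³ = 4585820735691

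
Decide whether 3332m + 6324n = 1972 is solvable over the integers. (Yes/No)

By Bézout, 3332m + 6324n = 1972 has integer solutions iff gcd(3332, 6324) | 1972.
Euclid: 6324 = 1·3332 + 2992; 3332 = 1·2992 + 340; 2992 = 8·340 + 272; 340 = 1·272 + 68; 272 = 4·68 + 0. gcd = 68; 1972 mod 68 = 0. Yes.

Yes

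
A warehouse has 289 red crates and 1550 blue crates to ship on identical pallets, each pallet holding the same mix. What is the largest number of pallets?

Euclid: 1550 = 5·289 + 105; 289 = 2·105 + 79; 105 = 1·79 + 26; 79 = 3·26 + 1; 26 = 26·1 + 0. Last nonzero remainder: 1.

1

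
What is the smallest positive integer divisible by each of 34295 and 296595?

2034345105

34295 = 5 · 19³; 296595 = 3³ · 5 · 13³
max exponents: 3³ · 5 · 13³ · 19³ = 2034345105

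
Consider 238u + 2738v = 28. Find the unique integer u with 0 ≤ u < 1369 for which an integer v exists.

1047

Reduce mod 2738: 238u ≡ 28 (mod 2738). With g = gcd(238, 2738) = 2 dividing 28, divide through: 119u ≡ 14 (mod 1369).
Since gcd(119, 1369) = 1, u ≡ 14·(119)⁻¹ ≡ 1047 (mod 1369). Smallest non-negative: 1047.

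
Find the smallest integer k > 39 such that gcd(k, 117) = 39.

117 = 39·3. Any k with gcd(k, 117) = 39 is a multiple of 39, say 39s, with s coprime to 3.
Need s > 39/39, so s ≥ 2. First s ≥ 2 with gcd(s, 3) = 1 is s = 2. Thus k = 39·2 = 78.

78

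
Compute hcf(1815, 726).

Euclid: 1815 = 2·726 + 363; 726 = 2·363 + 0. Last nonzero remainder: 363.

363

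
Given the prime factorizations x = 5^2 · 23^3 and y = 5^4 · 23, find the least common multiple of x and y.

7604375

max exponent per prime: 5^4 · 23^3 = 7604375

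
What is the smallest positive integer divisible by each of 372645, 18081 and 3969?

137506005

lcm(372645, 18081) = 372645·18081/gcd = 6737794245/441 = 15278445
lcm(15278445, 3969) = 15278445·3969/gcd = 60640148205/441 = 137506005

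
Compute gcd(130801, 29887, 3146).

121

130801 = 11² · 23 · 47; 29887 = 11² · 13 · 19; 3146 = 2 · 11² · 13
gcd takes min exponent of each prime: 11² = 121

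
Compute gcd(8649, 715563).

8649 = 3² · 31²
715563 = 3² · 43³
Common: 3² = 9

9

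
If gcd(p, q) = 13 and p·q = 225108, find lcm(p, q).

gcd·lcm = product, so lcm = 225108/13 = 17316.

17316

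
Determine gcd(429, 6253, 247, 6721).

429 = 3 · 11 · 13; 6253 = 13² · 37; 247 = 13 · 19; 6721 = 11 · 13 · 47
gcd takes min exponent of each prime: 13 = 13

13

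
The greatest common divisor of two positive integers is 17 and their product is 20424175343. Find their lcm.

1201422079

For any two positive integers, gcd × lcm equals their product. Hence lcm = 20424175343 / 17 = 1201422079.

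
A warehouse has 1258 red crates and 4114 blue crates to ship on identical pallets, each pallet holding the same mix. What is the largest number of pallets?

34

1258 = 2 · 17 · 37
4114 = 2 · 11² · 17
Common: 2 · 17 = 34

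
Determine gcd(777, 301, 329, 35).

7

gcd(777, 301): 777 = 2·301 + 175; 301 = 1·175 + 126; 175 = 1·126 + 49; 126 = 2·49 + 28; 49 = 1·28 + 21; 28 = 1·21 + 7; 21 = 3·7 + 0 → 7
gcd(7, 329): 329 = 47·7 + 0 → 7
gcd(7, 35): 35 = 5·7 + 0 → 7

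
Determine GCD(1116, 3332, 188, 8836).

4

gcd(1116, 3332): 3332 = 2·1116 + 1100; 1116 = 1·1100 + 16; 1100 = 68·16 + 12; 16 = 1·12 + 4; 12 = 3·4 + 0 → 4
gcd(4, 188): 188 = 47·4 + 0 → 4
gcd(4, 8836): 8836 = 2209·4 + 0 → 4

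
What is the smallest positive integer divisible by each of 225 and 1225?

225 = 3² · 5²; 1225 = 5² · 7²
max exponents: 3² · 5² · 7² = 11025

11025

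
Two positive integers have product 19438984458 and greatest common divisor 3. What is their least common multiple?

6479661486

For any two positive integers, gcd × lcm equals their product. Hence lcm = 19438984458 / 3 = 6479661486.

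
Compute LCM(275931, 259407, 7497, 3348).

79499779493148

lcm(275931, 259407) = 275931·259407/gcd = 71578432917/9 = 7953159213
lcm(7953159213, 7497) = 7953159213·7497/gcd = 59624834619861/9 = 6624981624429
lcm(6624981624429, 3348) = 6624981624429·3348/gcd = 22180438478588292/279 = 79499779493148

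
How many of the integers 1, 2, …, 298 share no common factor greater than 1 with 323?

266

Prime factors of 323: 17, 19. Count integers ≤ 298 divisible by none of them.
By inclusion–exclusion: 298 − ⌊298/17⌋ − ⌊298/19⌋ + ⌊298/323⌋ = 266.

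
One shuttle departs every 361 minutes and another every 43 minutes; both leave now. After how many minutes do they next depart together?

15523

361 = 19²; 43 = 43
max exponents: 19² · 43 = 15523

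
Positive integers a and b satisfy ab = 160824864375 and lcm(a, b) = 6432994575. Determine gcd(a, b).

25

gcd·lcm = product, so gcd = 160824864375/6432994575 = 25.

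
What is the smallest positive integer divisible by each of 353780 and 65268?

353780 = 2² · 5 · 7² · 19²; 65268 = 2² · 3² · 7² · 37
max exponents: 2² · 3² · 5 · 7² · 19² · 37 = 117808740

117808740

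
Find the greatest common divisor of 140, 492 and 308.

140 = 2² · 5 · 7; 492 = 2² · 3 · 41; 308 = 2² · 7 · 11
gcd takes min exponent of each prime: 2² = 4

4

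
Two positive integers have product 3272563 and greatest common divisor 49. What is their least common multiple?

Since gcd(u,v)·lcm(u,v) = uv, lcm = 3272563/49 = 66787.

66787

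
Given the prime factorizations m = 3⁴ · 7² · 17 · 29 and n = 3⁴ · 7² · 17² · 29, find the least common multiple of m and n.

max exponent per prime: 3⁴ · 7² · 17² · 29 = 33264189

33264189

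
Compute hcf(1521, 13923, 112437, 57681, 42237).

117

1521 = 3² · 13²; 13923 = 3² · 7 · 13 · 17; 112437 = 3² · 13 · 31²; 57681 = 3² · 13 · 17 · 29; 42237 = 3² · 13 · 19²
gcd takes min exponent of each prime: 3² · 13 = 117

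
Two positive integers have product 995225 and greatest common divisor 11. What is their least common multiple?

gcd·lcm = product, so lcm = 995225/11 = 90475.

90475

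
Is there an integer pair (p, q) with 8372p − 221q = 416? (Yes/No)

By Bézout, 8372p − 221q = 416 has integer solutions iff gcd(8372, 221) | 416.
Euclid: 8372 = 37·221 + 195; 221 = 1·195 + 26; 195 = 7·26 + 13; 26 = 2·13 + 0. gcd = 13; 416 mod 13 = 0. Yes.

Yes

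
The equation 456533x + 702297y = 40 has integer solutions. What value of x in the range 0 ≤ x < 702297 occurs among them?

497498

Reduce mod 702297: 456533x ≡ 40 (mod 702297). With g = gcd(456533, 702297) = 1 dividing 40, divide through: 456533x ≡ 40 (mod 702297).
Since gcd(456533, 702297) = 1, x ≡ 40·(456533)⁻¹ ≡ 497498 (mod 702297). Smallest non-negative: 497498.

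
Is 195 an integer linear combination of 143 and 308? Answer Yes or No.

By Bézout, 143s + 308t = 195 has integer solutions iff gcd(143, 308) | 195.
Euclid: 308 = 2·143 + 22; 143 = 6·22 + 11; 22 = 2·11 + 0. gcd = 11; 195 mod 11 = 8. No.

No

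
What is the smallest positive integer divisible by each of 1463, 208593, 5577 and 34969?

2129269159017

1463 = 7 · 11 · 19; 208593 = 3² · 7² · 11 · 43; 5577 = 3 · 11 · 13²; 34969 = 11² · 17²
lcm takes max exponent of each prime: 3² · 7² · 11² · 13² · 17² · 19 · 43 = 2129269159017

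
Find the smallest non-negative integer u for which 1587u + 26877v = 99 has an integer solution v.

2388

Euclid: 26877 = 16·1587 + 1485; 1587 = 1·1485 + 102; 1485 = 14·102 + 57; 102 = 1·57 + 45; 57 = 1·45 + 12; 45 = 3·12 + 9; 12 = 1·9 + 3; 9 = 3·3 + 0 → gcd = 3; 99 = 3·33.
Back-substitution yields 1587·(-2371) + 26877·(140) = 3, so one solution is u = -2371·33 = -78243, v = 140·33 = 4620.
Solutions in u differ by 26877/3 = 8959; the one in [0, 8959) is -78243 mod 8959 = 2388.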